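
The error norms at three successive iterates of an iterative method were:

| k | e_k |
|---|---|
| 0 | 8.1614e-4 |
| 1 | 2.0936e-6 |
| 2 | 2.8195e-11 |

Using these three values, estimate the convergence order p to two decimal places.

p ≈ ln(e_2/e_1) / ln(e_1/e_0)
  = ln(2.8195e-11/2.0936e-6) / ln(2.0936e-6/8.1614e-4)
  = ln(1.34672e-05) / ln(0.00256525)
  = -11.21525 / -5.96570 ≈ 1.87996

1.88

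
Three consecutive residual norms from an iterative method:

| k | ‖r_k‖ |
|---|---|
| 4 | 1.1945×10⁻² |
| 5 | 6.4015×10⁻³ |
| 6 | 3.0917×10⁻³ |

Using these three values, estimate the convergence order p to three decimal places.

1.167

p ≈ ln(‖r_6‖/‖r_5‖) / ln(‖r_5‖/‖r_4‖)
  = ln(3.0917×10⁻³/6.4015×10⁻³) / ln(6.4015×10⁻³/1.1945×10⁻²)
  = ln(0.482965) / ln(0.535915)
  = -0.727811 / -0.623780 ≈ 1.166775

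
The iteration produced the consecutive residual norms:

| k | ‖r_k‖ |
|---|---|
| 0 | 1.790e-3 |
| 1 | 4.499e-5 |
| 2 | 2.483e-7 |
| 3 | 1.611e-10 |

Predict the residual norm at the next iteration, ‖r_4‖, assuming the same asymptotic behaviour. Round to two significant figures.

5.1e-15

First estimate the order: p ≈ ln(‖r_3‖/‖r_2‖) / ln(‖r_2‖/‖r_1‖) = ln(1.611e-10/2.483e-7)/ln(2.483e-7/4.499e-5) = ln(0.000648812)/ln(0.005519) ≈ 1.4117.
Then ‖r_4‖ ≈ ‖r_3‖·(‖r_3‖/‖r_2‖)^p = 1.611e-10·(0.000648812)^1.4117 = 1.611e-10·3.15986e-05 ≈ 5.091e-15.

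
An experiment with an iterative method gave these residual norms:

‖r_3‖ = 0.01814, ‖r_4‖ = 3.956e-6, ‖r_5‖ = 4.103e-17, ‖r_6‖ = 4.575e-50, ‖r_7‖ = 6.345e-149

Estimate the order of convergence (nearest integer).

3

Consecutive ratios: ‖r_7‖/‖r_6‖ = 6.345e-149/4.575e-50 = 1.38689e-99, ‖r_6‖/‖r_5‖ = 4.575e-50/4.103e-17 = 1.11504e-33.
p ≈ ln(1.38689e-99)/ln(1.11504e-33) = -227.6289/-75.8764 ≈ 3.00.
So the convergence is cubic (order 3).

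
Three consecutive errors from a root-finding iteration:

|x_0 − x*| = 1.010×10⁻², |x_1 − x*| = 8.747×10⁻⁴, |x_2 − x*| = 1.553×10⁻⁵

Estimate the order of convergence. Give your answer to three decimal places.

1.648

p ≈ ln(|x_2 − x*|/|x_1 − x*|) / ln(|x_1 − x*|/|x_0 − x*|)
  = ln(1.553×10⁻⁵/8.747×10⁻⁴) / ln(8.747×10⁻⁴/1.010×10⁻²)
  = ln(0.0177547) / ln(0.086604)
  = -4.031105 / -2.446409 ≈ 1.647764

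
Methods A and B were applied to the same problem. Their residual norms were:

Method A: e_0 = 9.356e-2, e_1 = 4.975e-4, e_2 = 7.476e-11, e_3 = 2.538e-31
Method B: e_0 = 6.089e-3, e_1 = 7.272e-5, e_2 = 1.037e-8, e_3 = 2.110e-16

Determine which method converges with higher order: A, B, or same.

Method A: p ≈ ln(2.538e-31/7.476e-11)/ln(7.476e-11/4.975e-4) ≈ 3.00.
Method B: p ≈ ln(2.110e-16/1.037e-8)/ln(1.037e-8/7.272e-5) ≈ 2.00.
Method A has the higher order (≈3.0 vs ≈2.0).

A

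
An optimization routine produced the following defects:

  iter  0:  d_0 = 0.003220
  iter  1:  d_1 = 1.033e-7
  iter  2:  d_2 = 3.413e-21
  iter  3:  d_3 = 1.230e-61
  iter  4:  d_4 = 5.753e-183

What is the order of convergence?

3

Consecutive ratios: d_4/d_3 = 5.753e-183/1.230e-61 = 4.67724e-122, d_3/d_2 = 1.230e-61/3.413e-21 = 3.60387e-41.
p ≈ ln(4.67724e-122)/ln(3.60387e-41) = -279.3727/-93.1240 ≈ 3.00.
So the convergence is cubic (order 3).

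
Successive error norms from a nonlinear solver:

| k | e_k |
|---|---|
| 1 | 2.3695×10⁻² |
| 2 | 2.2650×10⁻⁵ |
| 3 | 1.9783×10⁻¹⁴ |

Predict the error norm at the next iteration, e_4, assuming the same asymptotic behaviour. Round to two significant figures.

1.3e-41

First estimate the order: p ≈ ln(e_3/e_2) / ln(e_2/e_1) = ln(1.9783×10⁻¹⁴/2.2650×10⁻⁵)/ln(2.2650×10⁻⁵/2.3695×10⁻²) = ln(8.73422e-10)/ln(0.000955898) ≈ 3.0000.
Then e_4 ≈ e_3·(e_3/e_2)^p = 1.9783×10⁻¹⁴·(8.73422e-10)^3.0000 = 1.9783×10⁻¹⁴·6.66304e-28 ≈ 1.318e-41.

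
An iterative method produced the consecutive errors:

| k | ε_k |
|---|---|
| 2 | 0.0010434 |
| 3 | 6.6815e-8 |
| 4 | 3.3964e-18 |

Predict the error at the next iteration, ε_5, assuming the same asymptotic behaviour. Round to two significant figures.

First estimate the order: p ≈ ln(ε_4/ε_3) / ln(ε_3/ε_2) = ln(3.3964e-18/6.6815e-8)/ln(6.6815e-8/0.0010434) = ln(5.08329e-11)/ln(6.40358e-05) ≈ 2.4547.
Then ε_5 ≈ ε_4·(ε_4/ε_3)^p = 3.3964e-18·(5.08329e-11)^2.4547 = 3.3964e-18·5.39106e-26 ≈ 1.831e-43.

1.8e-43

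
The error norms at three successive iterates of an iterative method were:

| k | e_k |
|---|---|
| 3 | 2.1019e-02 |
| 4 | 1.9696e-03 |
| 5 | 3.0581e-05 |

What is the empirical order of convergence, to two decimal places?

1.76

p ≈ ln(e_5/e_4) / ln(e_4/e_3)
  = ln(3.0581e-05/1.9696e-03) / ln(1.9696e-03/2.1019e-02)
  = ln(0.0155265) / ln(0.0937057)
  = -4.16521 / -2.36760 ≈ 1.75925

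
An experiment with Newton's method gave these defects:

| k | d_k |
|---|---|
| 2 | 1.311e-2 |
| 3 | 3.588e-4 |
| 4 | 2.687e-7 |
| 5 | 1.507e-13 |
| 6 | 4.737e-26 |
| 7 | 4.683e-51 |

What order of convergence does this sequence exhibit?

2

Consecutive ratios: d_7/d_6 = 4.683e-51/4.737e-26 = 9.886e-26, d_6/d_5 = 4.737e-26/1.507e-13 = 3.14333e-13.
p ≈ ln(9.886e-26)/ln(3.14333e-13) = -57.5761/-28.7883 ≈ 2.00.
So the convergence is quadratic (order 2).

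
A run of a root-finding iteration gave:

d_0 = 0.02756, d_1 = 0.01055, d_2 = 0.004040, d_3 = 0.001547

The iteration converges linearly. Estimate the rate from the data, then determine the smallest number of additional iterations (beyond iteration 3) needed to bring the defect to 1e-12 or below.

Rate ρ ≈ d_3/d_2 = 0.001547/0.004040 = 0.3829.
After j more steps, d_{3+j} ≈ 0.001547·ρ^j; need ρ^j ≤ 1e-12/0.001547 = 6.46412e-10.
j ≥ ln(6.46412e-10)/ln(0.3829) = -21.1596/-0.95998 = 22.042.
So 23 more iterations are needed.

23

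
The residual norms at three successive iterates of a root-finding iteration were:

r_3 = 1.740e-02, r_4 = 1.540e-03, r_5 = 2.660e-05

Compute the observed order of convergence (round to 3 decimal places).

1.674

p ≈ ln(r_5/r_4) / ln(r_4/r_3)
  = ln(2.660e-05/1.540e-03) / ln(1.540e-03/1.740e-02)
  = ln(0.0172727) / ln(0.0885057)
  = -4.058628 / -2.424688 ≈ 1.673876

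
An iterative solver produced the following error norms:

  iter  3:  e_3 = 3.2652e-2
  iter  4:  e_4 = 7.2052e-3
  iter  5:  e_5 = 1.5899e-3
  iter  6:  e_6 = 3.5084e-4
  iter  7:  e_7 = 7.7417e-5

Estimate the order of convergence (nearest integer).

1

Consecutive ratios: e_7/e_6 = 7.7417e-5/3.5084e-4 = 0.220662, e_6/e_5 = 3.5084e-4/1.5899e-3 = 0.220668.
p ≈ ln(0.220662)/ln(0.220668) = -1.5111/-1.5111 ≈ 1.00.
So the convergence is linear (order 1).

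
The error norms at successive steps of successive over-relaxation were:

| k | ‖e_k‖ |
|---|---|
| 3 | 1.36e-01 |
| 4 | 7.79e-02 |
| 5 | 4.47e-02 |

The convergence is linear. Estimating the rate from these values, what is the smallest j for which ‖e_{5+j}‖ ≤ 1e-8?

28

Rate ρ ≈ ‖e_5‖/‖e_4‖ = 4.47e-02/7.79e-02 = 0.5738.
After j more steps, ‖e_{5+j}‖ ≈ 4.47e-02·ρ^j; need ρ^j ≤ 1e-8/4.47e-02 = 2.23714e-07.
j ≥ ln(2.23714e-07)/ln(0.5738) = -15.3129/-0.55547 = 27.567.
So 28 more iterations are needed.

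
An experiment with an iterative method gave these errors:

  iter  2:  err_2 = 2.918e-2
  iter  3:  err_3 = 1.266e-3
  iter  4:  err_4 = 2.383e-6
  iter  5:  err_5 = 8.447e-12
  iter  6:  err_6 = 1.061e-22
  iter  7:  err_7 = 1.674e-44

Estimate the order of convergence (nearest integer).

2

Consecutive ratios: err_7/err_6 = 1.674e-44/1.061e-22 = 1.57776e-22, err_6/err_5 = 1.061e-22/8.447e-12 = 1.25607e-11.
p ≈ ln(1.57776e-22)/ln(1.25607e-11) = -50.2009/-25.1005 ≈ 2.00.
So the convergence is quadratic (order 2).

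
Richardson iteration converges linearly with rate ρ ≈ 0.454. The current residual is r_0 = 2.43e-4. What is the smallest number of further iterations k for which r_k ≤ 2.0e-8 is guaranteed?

12

After k steps, r_k ≈ 2.43e-4·0.454^k.
Need 0.454^k ≤ 2.0e-8/2.43e-4 = 8.23045e-05.
k ≥ ln(8.23045e-05)/ln(0.454) = -9.4051/-0.78966 = 11.910.
Smallest integer k = 12.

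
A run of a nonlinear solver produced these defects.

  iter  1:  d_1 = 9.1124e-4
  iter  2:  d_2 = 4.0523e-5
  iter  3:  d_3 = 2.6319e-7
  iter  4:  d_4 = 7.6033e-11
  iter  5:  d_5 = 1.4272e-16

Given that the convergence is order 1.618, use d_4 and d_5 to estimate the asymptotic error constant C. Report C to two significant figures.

C ≈ d_5 / d_4^1.618
  = 1.4272e-16 / (7.6033e-11)^1.618
  = 1.4272e-16 / 4.24093e-17 ≈ 3.3653

3.4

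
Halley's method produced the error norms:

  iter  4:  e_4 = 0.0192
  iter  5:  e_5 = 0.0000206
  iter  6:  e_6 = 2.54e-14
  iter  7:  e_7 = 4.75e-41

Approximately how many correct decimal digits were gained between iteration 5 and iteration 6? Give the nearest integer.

9

Digits gained ≈ log₁₀(e_5/e_6) = log₁₀(0.0000206/2.54e-14) = log₁₀(8.11024e+08) ≈ 8.909.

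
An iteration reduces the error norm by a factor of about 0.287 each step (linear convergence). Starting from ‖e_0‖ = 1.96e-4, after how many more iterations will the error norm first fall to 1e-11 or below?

14

After k steps, ‖e_k‖ ≈ 1.96e-4·0.287^k.
Need 0.287^k ≤ 1e-11/1.96e-4 = 5.10204e-08.
k ≥ ln(5.10204e-08)/ln(0.287) = -16.7910/-1.24827 = 13.451.
Smallest integer k = 14.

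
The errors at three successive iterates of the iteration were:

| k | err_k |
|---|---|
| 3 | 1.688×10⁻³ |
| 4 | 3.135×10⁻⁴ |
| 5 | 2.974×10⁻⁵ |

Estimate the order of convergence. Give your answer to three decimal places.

p ≈ ln(err_5/err_4) / ln(err_4/err_3)
  = ln(2.974×10⁻⁵/3.135×10⁻⁴) / ln(3.135×10⁻⁴/1.688×10⁻³)
  = ln(0.0948644) / ln(0.185723)
  = -2.355307 / -1.683499 ≈ 1.399055

1.399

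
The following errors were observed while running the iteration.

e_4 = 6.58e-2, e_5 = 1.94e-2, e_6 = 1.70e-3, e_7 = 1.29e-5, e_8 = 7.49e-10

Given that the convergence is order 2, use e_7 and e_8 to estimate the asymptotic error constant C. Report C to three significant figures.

C ≈ e_8 / e_7^2
  = 7.49e-10 / (1.29e-5)^2
  = 7.49e-10 / 1.6641e-10 ≈ 4.5009

4.50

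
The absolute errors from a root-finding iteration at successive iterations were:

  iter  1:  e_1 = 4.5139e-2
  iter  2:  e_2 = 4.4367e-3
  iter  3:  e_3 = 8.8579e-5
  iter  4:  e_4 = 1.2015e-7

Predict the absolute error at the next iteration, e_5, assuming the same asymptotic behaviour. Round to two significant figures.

First estimate the order: p ≈ ln(e_4/e_3) / ln(e_3/e_2) = ln(1.2015e-7/8.8579e-5)/ln(8.8579e-5/4.4367e-3) = ln(0.00135642)/ln(0.0199651) ≈ 1.6871.
Then e_5 ≈ e_4·(e_4/e_3)^p = 1.2015e-7·(0.00135642)^1.6871 = 1.2015e-7·1.45232e-05 ≈ 1.745e-12.

1.7e-12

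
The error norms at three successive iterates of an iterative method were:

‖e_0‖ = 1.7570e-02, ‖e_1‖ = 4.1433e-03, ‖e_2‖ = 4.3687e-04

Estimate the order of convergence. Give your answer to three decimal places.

1.557

p ≈ ln(‖e_2‖/‖e_1‖) / ln(‖e_1‖/‖e_0‖)
  = ln(4.3687e-04/4.1433e-03) / ln(4.1433e-03/1.7570e-02)
  = ln(0.10544) / ln(0.235817)
  = -2.249613 / -1.444699 ≈ 1.557150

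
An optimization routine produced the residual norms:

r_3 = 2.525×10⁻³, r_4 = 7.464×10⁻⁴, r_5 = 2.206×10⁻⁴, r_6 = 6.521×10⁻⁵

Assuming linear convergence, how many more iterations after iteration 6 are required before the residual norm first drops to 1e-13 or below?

17

Rate ρ ≈ r_6/r_5 = 6.521×10⁻⁵/2.206×10⁻⁴ = 0.2956.
After j more steps, r_{6+j} ≈ 6.521×10⁻⁵·ρ^j; need ρ^j ≤ 1e-13/6.521×10⁻⁵ = 1.53351e-09.
j ≥ ln(1.53351e-09)/ln(0.2956) = -20.2957/-1.21875 = 16.653.
So 17 more iterations are needed.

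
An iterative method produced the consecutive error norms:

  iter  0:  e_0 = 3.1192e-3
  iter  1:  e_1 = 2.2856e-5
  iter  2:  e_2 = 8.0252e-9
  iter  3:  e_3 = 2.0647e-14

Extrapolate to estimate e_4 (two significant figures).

First estimate the order: p ≈ ln(e_3/e_2) / ln(e_2/e_1) = ln(2.0647e-14/8.0252e-9)/ln(8.0252e-9/2.2856e-5) = ln(2.57277e-06)/ln(0.00035112) ≈ 1.6180.
Then e_4 ≈ e_3·(e_3/e_2)^p = 2.0647e-14·(2.57277e-06)^1.6180 = 2.0647e-14·9.03709e-10 ≈ 1.866e-23.

1.9e-23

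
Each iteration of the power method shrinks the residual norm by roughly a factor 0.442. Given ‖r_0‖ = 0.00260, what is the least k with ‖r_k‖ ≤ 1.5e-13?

29

After k steps, ‖r_k‖ ≈ 0.00260·0.442^k.
Need 0.442^k ≤ 1.5e-13/0.00260 = 5.76923e-11.
k ≥ ln(5.76923e-11)/ln(0.442) = -23.5759/-0.81645 = 28.876.
Smallest integer k = 29.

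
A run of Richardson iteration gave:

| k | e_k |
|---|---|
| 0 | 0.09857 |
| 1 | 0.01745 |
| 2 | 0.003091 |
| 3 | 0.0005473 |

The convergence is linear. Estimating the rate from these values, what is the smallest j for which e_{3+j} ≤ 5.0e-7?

5

Rate ρ ≈ e_3/e_2 = 0.0005473/0.003091 = 0.1771.
After j more steps, e_{3+j} ≈ 0.0005473·ρ^j; need ρ^j ≤ 5.0e-7/0.0005473 = 0.000913576.
j ≥ ln(0.000913576)/ln(0.1771) = -6.9981/-1.73104 = 4.043.
So 5 more iterations are needed.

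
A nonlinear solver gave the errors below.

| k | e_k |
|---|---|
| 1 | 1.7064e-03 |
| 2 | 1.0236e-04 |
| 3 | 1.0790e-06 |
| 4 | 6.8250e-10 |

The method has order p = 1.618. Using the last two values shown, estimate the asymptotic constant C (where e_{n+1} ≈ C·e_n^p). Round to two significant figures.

3.1

C ≈ e_4 / e_3^1.618
  = 6.8250e-10 / (1.0790e-06)^1.618
  = 6.8250e-10 / 2.21528e-10 ≈ 3.0809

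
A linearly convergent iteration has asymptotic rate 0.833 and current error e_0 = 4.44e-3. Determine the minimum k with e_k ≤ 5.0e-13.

After k steps, e_k ≈ 4.44e-3·0.833^k.
Need 0.833^k ≤ 5.0e-13/4.44e-3 = 1.12613e-10.
k ≥ ln(1.12613e-10)/ln(0.833) = -22.9071/-0.18272 = 125.367.
Smallest integer k = 126.

126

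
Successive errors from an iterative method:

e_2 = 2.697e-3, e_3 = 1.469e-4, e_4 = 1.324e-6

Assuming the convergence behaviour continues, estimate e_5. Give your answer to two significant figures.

6.5e-10

First estimate the order: p ≈ ln(e_4/e_3) / ln(e_3/e_2) = ln(1.324e-6/1.469e-4)/ln(1.469e-4/2.697e-3) = ln(0.00901293)/ln(0.0544679) ≈ 1.6182.
Then e_5 ≈ e_4·(e_4/e_3)^p = 1.324e-6·(0.00901293)^1.6182 = 1.324e-6·0.000490415 ≈ 6.493e-10.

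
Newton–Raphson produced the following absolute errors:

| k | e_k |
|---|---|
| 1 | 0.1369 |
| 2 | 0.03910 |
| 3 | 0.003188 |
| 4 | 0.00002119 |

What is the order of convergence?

2

Consecutive ratios: e_4/e_3 = 0.00002119/0.003188 = 0.0066468, e_3/e_2 = 0.003188/0.03910 = 0.0815345.
p ≈ ln(0.0066468)/ln(0.0815345) = -5.0136/-2.5067 ≈ 2.00.
So the convergence is quadratic (order 2).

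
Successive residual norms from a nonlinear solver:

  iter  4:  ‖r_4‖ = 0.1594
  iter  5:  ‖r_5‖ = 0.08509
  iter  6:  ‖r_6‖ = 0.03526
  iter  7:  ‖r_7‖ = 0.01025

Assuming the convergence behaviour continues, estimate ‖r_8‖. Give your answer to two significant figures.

1.8e-3

First estimate the order: p ≈ ln(‖r_7‖/‖r_6‖) / ln(‖r_6‖/‖r_5‖) = ln(0.01025/0.03526)/ln(0.03526/0.08509) = ln(0.290698)/ln(0.414385) ≈ 1.4024.
Then ‖r_8‖ ≈ ‖r_7‖·(‖r_7‖/‖r_6‖)^p = 0.01025·(0.290698)^1.4024 = 0.01025·0.17682 ≈ 0.001812.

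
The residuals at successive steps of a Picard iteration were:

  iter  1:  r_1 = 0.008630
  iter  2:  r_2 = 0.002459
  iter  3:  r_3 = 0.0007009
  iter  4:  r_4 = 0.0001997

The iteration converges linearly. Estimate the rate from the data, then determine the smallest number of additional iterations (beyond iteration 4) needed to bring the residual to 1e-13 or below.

Rate ρ ≈ r_4/r_3 = 0.0001997/0.0007009 = 0.2849.
After j more steps, r_{4+j} ≈ 0.0001997·ρ^j; need ρ^j ≤ 1e-13/0.0001997 = 5.00751e-10.
j ≥ ln(5.00751e-10)/ln(0.2849) = -21.4149/-1.25562 = 17.055.
So 18 more iterations are needed.

18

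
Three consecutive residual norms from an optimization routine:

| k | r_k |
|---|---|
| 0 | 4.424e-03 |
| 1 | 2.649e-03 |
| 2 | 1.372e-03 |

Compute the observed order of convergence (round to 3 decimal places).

1.283

p ≈ ln(r_2/r_1) / ln(r_1/r_0)
  = ln(1.372e-03/2.649e-03) / ln(2.649e-03/4.424e-03)
  = ln(0.517931) / ln(0.598779)
  = -0.657913 / -0.512863 ≈ 1.282824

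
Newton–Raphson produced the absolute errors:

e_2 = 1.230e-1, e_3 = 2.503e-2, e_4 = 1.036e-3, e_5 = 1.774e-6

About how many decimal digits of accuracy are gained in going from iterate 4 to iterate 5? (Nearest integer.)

3

Digits gained ≈ log₁₀(e_4/e_5) = log₁₀(1.036e-3/1.774e-6) = log₁₀(583.991) ≈ 2.766.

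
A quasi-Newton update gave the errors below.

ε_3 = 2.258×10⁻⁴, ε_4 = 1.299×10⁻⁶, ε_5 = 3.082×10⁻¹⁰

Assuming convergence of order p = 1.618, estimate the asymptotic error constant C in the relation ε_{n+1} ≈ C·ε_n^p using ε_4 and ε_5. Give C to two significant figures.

C ≈ ε_5 / ε_4^1.618
  = 3.082×10⁻¹⁰ / (1.299×10⁻⁶)^1.618
  = 3.082×10⁻¹⁰ / 2.99102e-10 ≈ 1.0304

1.0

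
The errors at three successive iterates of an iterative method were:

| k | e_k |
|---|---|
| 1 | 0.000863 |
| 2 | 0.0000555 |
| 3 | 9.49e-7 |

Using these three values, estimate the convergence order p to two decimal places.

1.48

p ≈ ln(e_3/e_2) / ln(e_2/e_1)
  = ln(9.49e-7/0.0000555) / ln(0.0000555/0.000863)
  = ln(0.0170991) / ln(0.0643105)
  = -4.06873 / -2.74403 ≈ 1.48276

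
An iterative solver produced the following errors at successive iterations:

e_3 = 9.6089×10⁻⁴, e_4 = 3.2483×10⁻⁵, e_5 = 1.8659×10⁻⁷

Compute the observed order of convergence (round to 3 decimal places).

p ≈ ln(e_5/e_4) / ln(e_4/e_3)
  = ln(1.8659×10⁻⁷/3.2483×10⁻⁵) / ln(3.2483×10⁻⁵/9.6089×10⁻⁴)
  = ln(0.00574424) / ln(0.0338051)
  = -5.159558 / -3.387144 ≈ 1.523277

1.523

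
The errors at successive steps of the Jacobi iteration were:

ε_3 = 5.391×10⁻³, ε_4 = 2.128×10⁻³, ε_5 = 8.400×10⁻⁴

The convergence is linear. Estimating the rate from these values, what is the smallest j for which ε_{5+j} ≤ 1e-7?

10

Rate ρ ≈ ε_5/ε_4 = 8.400×10⁻⁴/2.128×10⁻³ = 0.3947.
After j more steps, ε_{5+j} ≈ 8.400×10⁻⁴·ρ^j; need ρ^j ≤ 1e-7/8.400×10⁻⁴ = 0.000119048.
j ≥ ln(0.000119048)/ln(0.3947) = -9.0360/-0.92963 = 9.720.
So 10 more iterations are needed.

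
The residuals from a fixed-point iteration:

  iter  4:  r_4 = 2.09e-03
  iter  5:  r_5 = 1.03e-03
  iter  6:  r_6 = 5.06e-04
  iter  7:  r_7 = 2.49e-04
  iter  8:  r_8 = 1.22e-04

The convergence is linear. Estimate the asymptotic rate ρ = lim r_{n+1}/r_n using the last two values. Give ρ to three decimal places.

ρ ≈ r_8/r_7 = 1.22e-04/2.49e-04 = 0.48996

0.490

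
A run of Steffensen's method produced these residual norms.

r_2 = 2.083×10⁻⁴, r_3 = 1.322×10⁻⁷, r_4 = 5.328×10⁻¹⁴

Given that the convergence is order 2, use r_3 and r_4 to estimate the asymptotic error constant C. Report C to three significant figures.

3.05

C ≈ r_4 / r_3^2
  = 5.328×10⁻¹⁴ / (1.322×10⁻⁷)^2
  = 5.328×10⁻¹⁴ / 1.74768e-14 ≈ 3.0486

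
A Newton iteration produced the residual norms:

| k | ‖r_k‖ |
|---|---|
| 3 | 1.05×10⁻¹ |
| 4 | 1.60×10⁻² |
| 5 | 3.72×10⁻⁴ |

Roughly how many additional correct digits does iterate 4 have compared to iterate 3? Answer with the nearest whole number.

1

Digits gained ≈ log₁₀(‖r_3‖/‖r_4‖) = log₁₀(1.05×10⁻¹/1.60×10⁻²) = log₁₀(6.5625) ≈ 0.817.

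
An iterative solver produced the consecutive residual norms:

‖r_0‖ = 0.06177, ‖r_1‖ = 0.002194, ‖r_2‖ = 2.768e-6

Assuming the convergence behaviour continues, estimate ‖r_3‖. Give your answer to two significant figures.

4.4e-12

First estimate the order: p ≈ ln(‖r_2‖/‖r_1‖) / ln(‖r_1‖/‖r_0‖) = ln(2.768e-6/0.002194)/ln(0.002194/0.06177) = ln(0.00126162)/ln(0.0355189) ≈ 2.0000.
Then ‖r_3‖ ≈ ‖r_2‖·(‖r_2‖/‖r_1‖)^p = 2.768e-6·(0.00126162)^2.0000 = 2.768e-6·1.59169e-06 ≈ 4.406e-12.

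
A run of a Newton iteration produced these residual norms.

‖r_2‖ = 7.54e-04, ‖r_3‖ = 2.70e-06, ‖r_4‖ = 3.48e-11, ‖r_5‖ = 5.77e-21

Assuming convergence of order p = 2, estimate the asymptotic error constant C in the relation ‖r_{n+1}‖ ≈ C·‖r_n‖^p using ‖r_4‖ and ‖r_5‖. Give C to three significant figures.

4.76

C ≈ ‖r_5‖ / ‖r_4‖^2
  = 5.77e-21 / (3.48e-11)^2
  = 5.77e-21 / 1.21104e-21 ≈ 4.7645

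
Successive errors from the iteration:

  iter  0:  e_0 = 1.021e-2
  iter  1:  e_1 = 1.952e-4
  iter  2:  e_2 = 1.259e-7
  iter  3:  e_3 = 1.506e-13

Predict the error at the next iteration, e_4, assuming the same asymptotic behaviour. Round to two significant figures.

First estimate the order: p ≈ ln(e_3/e_2) / ln(e_2/e_1) = ln(1.506e-13/1.259e-7)/ln(1.259e-7/1.952e-4) = ln(1.19619e-06)/ln(0.00064498) ≈ 1.8562.
Then e_4 ≈ e_3·(e_3/e_2)^p = 1.506e-13·(1.19619e-06)^1.8562 = 1.506e-13·1.01675e-11 ≈ 1.531e-24.

1.5e-24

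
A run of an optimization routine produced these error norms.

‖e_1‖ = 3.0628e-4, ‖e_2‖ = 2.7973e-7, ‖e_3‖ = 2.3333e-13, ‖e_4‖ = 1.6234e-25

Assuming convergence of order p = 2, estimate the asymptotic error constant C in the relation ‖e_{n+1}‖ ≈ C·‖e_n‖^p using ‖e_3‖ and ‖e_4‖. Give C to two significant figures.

3.0

C ≈ ‖e_4‖ / ‖e_3‖^2
  = 1.6234e-25 / (2.3333e-13)^2
  = 1.6234e-25 / 5.44429e-26 ≈ 2.9818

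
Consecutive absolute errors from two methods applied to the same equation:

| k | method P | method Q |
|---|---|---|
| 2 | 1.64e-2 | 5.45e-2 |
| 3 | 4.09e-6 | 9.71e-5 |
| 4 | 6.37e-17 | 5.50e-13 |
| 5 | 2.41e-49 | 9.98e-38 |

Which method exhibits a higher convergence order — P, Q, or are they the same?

Method P: p ≈ ln(2.41e-49/6.37e-17)/ln(6.37e-17/4.09e-6) ≈ 3.00.
Method Q: p ≈ ln(9.98e-38/5.50e-13)/ln(5.50e-13/9.71e-5) ≈ 3.00.
Both orders ≈ 3.0 — effectively the same.

same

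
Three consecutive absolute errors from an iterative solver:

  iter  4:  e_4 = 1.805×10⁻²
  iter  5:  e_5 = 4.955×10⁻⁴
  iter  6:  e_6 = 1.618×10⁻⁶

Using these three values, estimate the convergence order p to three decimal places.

1.592

p ≈ ln(e_6/e_5) / ln(e_5/e_4)
  = ln(1.618×10⁻⁶/4.955×10⁻⁴) / ln(4.955×10⁻⁴/1.805×10⁻²)
  = ln(0.00326539) / ln(0.0274515)
  = -5.724376 / -3.595334 ≈ 1.592168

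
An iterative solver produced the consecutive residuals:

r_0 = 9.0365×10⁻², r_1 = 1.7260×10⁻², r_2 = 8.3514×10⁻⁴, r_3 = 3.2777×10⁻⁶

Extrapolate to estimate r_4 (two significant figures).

1.3e-10

First estimate the order: p ≈ ln(r_3/r_2) / ln(r_2/r_1) = ln(3.2777×10⁻⁶/8.3514×10⁻⁴)/ln(8.3514×10⁻⁴/1.7260×10⁻²) = ln(0.00392473)/ln(0.0483859) ≈ 1.8294.
Then r_4 ≈ r_3·(r_3/r_2)^p = 3.2777×10⁻⁶·(0.00392473)^1.8294 = 3.2777×10⁻⁶·3.96384e-05 ≈ 1.299e-10.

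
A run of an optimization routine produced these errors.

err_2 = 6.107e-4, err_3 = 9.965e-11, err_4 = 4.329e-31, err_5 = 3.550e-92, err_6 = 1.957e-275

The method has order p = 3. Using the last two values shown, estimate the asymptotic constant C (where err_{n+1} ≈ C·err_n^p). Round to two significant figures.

0.44

C ≈ err_6 / err_5^3
  = 1.957e-275 / (3.550e-92)^3
  = 1.957e-275 / 4.47389e-275 ≈ 0.43743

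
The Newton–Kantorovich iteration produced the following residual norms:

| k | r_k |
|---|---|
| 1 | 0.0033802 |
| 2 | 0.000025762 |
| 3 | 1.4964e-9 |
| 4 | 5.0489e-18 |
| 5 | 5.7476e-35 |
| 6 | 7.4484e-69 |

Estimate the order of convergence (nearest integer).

2

Consecutive ratios: r_6/r_5 = 7.4484e-69/5.7476e-35 = 1.29591e-34, r_5/r_4 = 5.7476e-35/5.0489e-18 = 1.13839e-17.
p ≈ ln(1.29591e-34)/ln(1.13839e-17) = -78.0287/-39.0143 ≈ 2.00.
So the convergence is quadratic (order 2).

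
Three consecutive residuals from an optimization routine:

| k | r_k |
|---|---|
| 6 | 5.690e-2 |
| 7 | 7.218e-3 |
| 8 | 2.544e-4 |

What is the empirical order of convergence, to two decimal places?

p ≈ ln(r_8/r_7) / ln(r_7/r_6)
  = ln(2.544e-4/7.218e-3) / ln(7.218e-3/5.690e-2)
  = ln(0.0352452) / ln(0.126854)
  = -3.34543 / -2.06472 ≈ 1.62028

1.62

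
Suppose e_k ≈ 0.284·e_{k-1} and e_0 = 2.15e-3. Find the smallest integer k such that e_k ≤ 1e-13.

After k steps, e_k ≈ 2.15e-3·0.284^k.
Need 0.284^k ≤ 1e-13/2.15e-3 = 4.65116e-11.
k ≥ ln(4.65116e-11)/ln(0.284) = -23.7913/-1.25878 = 18.900.
Smallest integer k = 19.

19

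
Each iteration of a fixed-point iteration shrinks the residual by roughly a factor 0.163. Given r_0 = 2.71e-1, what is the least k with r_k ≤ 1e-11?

After k steps, r_k ≈ 2.71e-1·0.163^k.
Need 0.163^k ≤ 1e-11/2.71e-1 = 3.69004e-11.
k ≥ ln(3.69004e-11)/ln(0.163) = -24.0228/-1.81401 = 13.243.
Smallest integer k = 14.

14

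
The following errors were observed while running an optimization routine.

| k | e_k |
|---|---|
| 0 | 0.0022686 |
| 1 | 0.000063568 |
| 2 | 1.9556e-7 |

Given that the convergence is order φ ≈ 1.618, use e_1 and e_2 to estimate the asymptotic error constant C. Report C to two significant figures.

1.2

C ≈ e_2 / e_1^1.618
  = 1.9556e-7 / (0.000063568)^1.618
  = 1.9556e-7 / 1.62047e-07 ≈ 1.2068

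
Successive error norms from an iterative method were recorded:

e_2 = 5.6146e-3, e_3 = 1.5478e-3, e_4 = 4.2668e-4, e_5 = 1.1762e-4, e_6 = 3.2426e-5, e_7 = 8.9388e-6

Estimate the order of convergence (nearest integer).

Consecutive ratios: e_7/e_6 = 8.9388e-6/3.2426e-5 = 0.275668, e_6/e_5 = 3.2426e-5/1.1762e-4 = 0.275684.
p ≈ ln(0.275668)/ln(0.275684) = -1.2886/-1.2885 ≈ 1.00.
So the convergence is linear (order 1).

1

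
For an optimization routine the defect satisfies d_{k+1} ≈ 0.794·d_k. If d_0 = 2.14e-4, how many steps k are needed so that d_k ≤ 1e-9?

After k steps, d_k ≈ 2.14e-4·0.794^k.
Need 0.794^k ≤ 1e-9/2.14e-4 = 4.6729e-06.
k ≥ ln(4.6729e-06)/ln(0.794) = -12.2737/-0.23067 = 53.209.
Smallest integer k = 54.

54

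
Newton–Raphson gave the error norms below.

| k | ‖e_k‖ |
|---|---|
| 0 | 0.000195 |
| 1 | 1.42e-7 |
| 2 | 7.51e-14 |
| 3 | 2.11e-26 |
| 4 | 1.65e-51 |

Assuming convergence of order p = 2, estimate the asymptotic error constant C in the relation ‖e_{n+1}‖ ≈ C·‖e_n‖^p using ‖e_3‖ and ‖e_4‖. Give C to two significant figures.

3.7

C ≈ ‖e_4‖ / ‖e_3‖^2
  = 1.65e-51 / (2.11e-26)^2
  = 1.65e-51 / 4.4521e-52 ≈ 3.7061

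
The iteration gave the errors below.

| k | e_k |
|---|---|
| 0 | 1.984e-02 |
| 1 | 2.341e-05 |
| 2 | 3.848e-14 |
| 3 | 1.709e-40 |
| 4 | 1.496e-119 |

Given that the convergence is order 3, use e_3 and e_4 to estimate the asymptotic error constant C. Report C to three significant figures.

C ≈ e_4 / e_3^3
  = 1.496e-119 / (1.709e-40)^3
  = 1.496e-119 / 4.99144e-120 ≈ 2.9971

3.00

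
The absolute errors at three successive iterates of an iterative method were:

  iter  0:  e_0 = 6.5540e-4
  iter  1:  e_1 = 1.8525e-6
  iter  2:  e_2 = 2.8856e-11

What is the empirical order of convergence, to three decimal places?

1.886

p ≈ ln(e_2/e_1) / ln(e_1/e_0)
  = ln(2.8856e-11/1.8525e-6) / ln(1.8525e-6/6.5540e-4)
  = ln(1.55768e-05) / ln(0.00282652)
  = -11.069728 / -5.868709 ≈ 1.886229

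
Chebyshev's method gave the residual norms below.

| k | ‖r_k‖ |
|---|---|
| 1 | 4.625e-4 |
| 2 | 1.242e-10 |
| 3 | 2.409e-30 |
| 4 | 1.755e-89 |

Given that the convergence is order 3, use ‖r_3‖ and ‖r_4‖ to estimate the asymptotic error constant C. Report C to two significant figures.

C ≈ ‖r_4‖ / ‖r_3‖^3
  = 1.755e-89 / (2.409e-30)^3
  = 1.755e-89 / 1.39801e-89 ≈ 1.2554

1.3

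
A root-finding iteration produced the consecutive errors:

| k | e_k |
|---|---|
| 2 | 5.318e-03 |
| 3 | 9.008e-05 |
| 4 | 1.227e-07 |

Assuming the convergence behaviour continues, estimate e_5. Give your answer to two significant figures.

2.8e-12

First estimate the order: p ≈ ln(e_4/e_3) / ln(e_3/e_2) = ln(1.227e-07/9.008e-05)/ln(9.008e-05/5.318e-03) = ln(0.00136212)/ln(0.0169387) ≈ 1.6181.
Then e_5 ≈ e_4·(e_4/e_3)^p = 1.227e-07·(0.00136212)^1.6181 = 1.227e-07·2.30608e-05 ≈ 2.83e-12.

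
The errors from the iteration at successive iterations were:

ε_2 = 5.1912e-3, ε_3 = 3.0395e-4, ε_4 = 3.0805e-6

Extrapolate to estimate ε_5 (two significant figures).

1.8e-9

First estimate the order: p ≈ ln(ε_4/ε_3) / ln(ε_3/ε_2) = ln(3.0805e-6/3.0395e-4)/ln(3.0395e-4/5.1912e-3) = ln(0.0101349)/ln(0.058551) ≈ 1.6180.
Then ε_5 ≈ ε_4·(ε_4/ε_3)^p = 3.0805e-6·(0.0101349)^1.6180 = 3.0805e-6·0.000593493 ≈ 1.828e-09.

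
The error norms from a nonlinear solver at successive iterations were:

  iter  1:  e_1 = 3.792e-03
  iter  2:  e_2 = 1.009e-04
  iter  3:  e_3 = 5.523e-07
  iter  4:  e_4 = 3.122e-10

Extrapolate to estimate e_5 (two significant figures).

First estimate the order: p ≈ ln(e_4/e_3) / ln(e_3/e_2) = ln(3.122e-10/5.523e-07)/ln(5.523e-07/1.009e-04) = ln(0.000565272)/ln(0.00547374) ≈ 1.4360.
Then e_5 ≈ e_4·(e_4/e_3)^p = 3.122e-10·(0.000565272)^1.4360 = 3.122e-10·2.16891e-05 ≈ 6.771e-15.

6.8e-15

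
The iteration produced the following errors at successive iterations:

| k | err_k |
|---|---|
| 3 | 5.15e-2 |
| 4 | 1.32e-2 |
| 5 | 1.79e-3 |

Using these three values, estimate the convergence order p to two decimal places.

1.47

p ≈ ln(err_5/err_4) / ln(err_4/err_3)
  = ln(1.79e-3/1.32e-2) / ln(1.32e-2/5.15e-2)
  = ln(0.135606) / ln(0.256311)
  = -1.99800 / -1.36136 ≈ 1.46765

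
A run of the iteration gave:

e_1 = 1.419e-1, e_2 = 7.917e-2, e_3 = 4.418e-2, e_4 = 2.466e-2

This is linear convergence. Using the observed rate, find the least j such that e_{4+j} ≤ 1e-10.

34

Rate ρ ≈ e_4/e_3 = 2.466e-2/4.418e-2 = 0.5582.
After j more steps, e_{4+j} ≈ 2.466e-2·ρ^j; need ρ^j ≤ 1e-10/2.466e-2 = 4.05515e-09.
j ≥ ln(4.05515e-09)/ln(0.5582) = -19.3233/-0.58304 = 33.142.
So 34 more iterations are needed.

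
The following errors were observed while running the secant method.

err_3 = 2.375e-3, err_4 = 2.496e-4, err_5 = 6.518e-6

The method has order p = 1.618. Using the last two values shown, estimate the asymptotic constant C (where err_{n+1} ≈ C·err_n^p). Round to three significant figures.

C ≈ err_5 / err_4^1.618
  = 6.518e-6 / (2.496e-4)^1.618
  = 6.518e-6 / 1.48164e-06 ≈ 4.3992

4.40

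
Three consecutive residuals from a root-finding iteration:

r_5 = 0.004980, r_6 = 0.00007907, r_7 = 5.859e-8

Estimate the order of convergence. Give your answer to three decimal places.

1.740

p ≈ ln(r_7/r_6) / ln(r_6/r_5)
  = ln(5.859e-8/0.00007907) / ln(0.00007907/0.004980)
  = ln(0.000740989) / ln(0.0158775)
  = -7.207525 / -4.142852 ≈ 1.739750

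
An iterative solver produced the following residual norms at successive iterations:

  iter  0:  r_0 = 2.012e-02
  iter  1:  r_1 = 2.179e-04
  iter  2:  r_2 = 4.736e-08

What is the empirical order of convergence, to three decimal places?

1.864

p ≈ ln(r_2/r_1) / ln(r_1/r_0)
  = ln(4.736e-08/2.179e-04) / ln(2.179e-04/2.012e-02)
  = ln(0.000217347) / ln(0.01083)
  = -8.434015 / -4.525435 ≈ 1.863692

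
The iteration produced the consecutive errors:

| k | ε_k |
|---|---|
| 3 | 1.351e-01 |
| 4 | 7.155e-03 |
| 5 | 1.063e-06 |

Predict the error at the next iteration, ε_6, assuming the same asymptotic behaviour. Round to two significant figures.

3.5e-18

First estimate the order: p ≈ ln(ε_5/ε_4) / ln(ε_4/ε_3) = ln(1.063e-06/7.155e-03)/ln(7.155e-03/1.351e-01) = ln(0.000148567)/ln(0.0529608) ≈ 3.0000.
Then ε_6 ≈ ε_5·(ε_5/ε_4)^p = 1.063e-06·(0.000148567)^3.0000 = 1.063e-06·3.27919e-12 ≈ 3.486e-18.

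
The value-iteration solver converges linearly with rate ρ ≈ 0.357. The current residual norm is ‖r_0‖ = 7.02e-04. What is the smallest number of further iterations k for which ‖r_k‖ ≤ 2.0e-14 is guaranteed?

After k steps, ‖r_k‖ ≈ 7.02e-04·0.357^k.
Need 0.357^k ≤ 2.0e-14/7.02e-04 = 2.849e-11.
k ≥ ln(2.849e-11)/ln(0.357) = -24.2815/-1.03002 = 23.574.
Smallest integer k = 24.

24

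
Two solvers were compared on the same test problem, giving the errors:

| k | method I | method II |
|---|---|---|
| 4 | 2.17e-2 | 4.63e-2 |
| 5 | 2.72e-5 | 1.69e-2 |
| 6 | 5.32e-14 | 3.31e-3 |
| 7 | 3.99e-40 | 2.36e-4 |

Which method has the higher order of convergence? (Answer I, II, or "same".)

I

Method I: p ≈ ln(3.99e-40/5.32e-14)/ln(5.32e-14/2.72e-5) ≈ 3.00.
Method II: p ≈ ln(2.36e-4/3.31e-3)/ln(3.31e-3/1.69e-2) ≈ 1.62.
Method I has the higher order (≈3.0 vs ≈1.6).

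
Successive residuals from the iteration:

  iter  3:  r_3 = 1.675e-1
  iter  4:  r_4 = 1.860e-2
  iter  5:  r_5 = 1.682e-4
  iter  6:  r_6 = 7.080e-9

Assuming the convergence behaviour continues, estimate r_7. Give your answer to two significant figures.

First estimate the order: p ≈ ln(r_6/r_5) / ln(r_5/r_4) = ln(7.080e-9/1.682e-4)/ln(1.682e-4/1.860e-2) = ln(4.20927e-05)/ln(0.00904301) ≈ 2.1411.
Then r_7 ≈ r_6·(r_6/r_5)^p = 7.080e-9·(4.20927e-05)^2.1411 = 7.080e-9·4.27552e-10 ≈ 3.027e-18.

3.0e-18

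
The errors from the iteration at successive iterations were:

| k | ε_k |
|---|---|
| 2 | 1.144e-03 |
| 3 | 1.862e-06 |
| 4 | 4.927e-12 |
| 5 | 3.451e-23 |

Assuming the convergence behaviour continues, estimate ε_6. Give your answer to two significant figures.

1.7e-45

First estimate the order: p ≈ ln(ε_5/ε_4) / ln(ε_4/ε_3) = ln(3.451e-23/4.927e-12)/ln(4.927e-12/1.862e-06) = ln(7.00426e-12)/ln(2.64608e-06) ≈ 2.0000.
Then ε_6 ≈ ε_5·(ε_5/ε_4)^p = 3.451e-23·(7.00426e-12)^2.0000 = 3.451e-23·4.90597e-23 ≈ 1.693e-45.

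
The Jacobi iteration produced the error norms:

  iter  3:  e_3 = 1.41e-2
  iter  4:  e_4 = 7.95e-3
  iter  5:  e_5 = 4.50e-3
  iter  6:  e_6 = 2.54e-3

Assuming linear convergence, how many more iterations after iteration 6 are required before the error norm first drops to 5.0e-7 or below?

15

Rate ρ ≈ e_6/e_5 = 2.54e-3/4.50e-3 = 0.5644.
After j more steps, e_{6+j} ≈ 2.54e-3·ρ^j; need ρ^j ≤ 5.0e-7/2.54e-3 = 0.00019685.
j ≥ ln(0.00019685)/ln(0.5644) = -8.5331/-0.57199 = 14.918.
So 15 more iterations are needed.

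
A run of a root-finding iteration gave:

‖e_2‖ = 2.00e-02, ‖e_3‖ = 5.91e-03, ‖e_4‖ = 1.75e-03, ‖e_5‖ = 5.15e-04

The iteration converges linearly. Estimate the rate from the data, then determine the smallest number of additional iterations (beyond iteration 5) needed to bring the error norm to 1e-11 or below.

15

Rate ρ ≈ ‖e_5‖/‖e_4‖ = 5.15e-04/1.75e-03 = 0.2943.
After j more steps, ‖e_{5+j}‖ ≈ 5.15e-04·ρ^j; need ρ^j ≤ 1e-11/5.15e-04 = 1.94175e-08.
j ≥ ln(1.94175e-08)/ln(0.2943) = -17.7571/-1.22316 = 14.517.
So 15 more iterations are needed.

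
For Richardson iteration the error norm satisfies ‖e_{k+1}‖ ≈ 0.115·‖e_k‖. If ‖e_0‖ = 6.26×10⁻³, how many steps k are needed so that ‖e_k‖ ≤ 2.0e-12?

11

After k steps, ‖e_k‖ ≈ 6.26×10⁻³·0.115^k.
Need 0.115^k ≤ 2.0e-12/6.26×10⁻³ = 3.19489e-10.
k ≥ ln(3.19489e-10)/ln(0.115) = -21.8643/-2.16282 = 10.109.
Smallest integer k = 11.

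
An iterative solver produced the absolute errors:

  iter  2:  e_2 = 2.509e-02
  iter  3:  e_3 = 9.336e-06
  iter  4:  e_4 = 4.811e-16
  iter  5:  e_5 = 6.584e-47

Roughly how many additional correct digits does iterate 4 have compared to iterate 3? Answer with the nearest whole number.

10

Digits gained ≈ log₁₀(e_3/e_4) = log₁₀(9.336e-06/4.811e-16) = log₁₀(1.94055e+10) ≈ 10.288.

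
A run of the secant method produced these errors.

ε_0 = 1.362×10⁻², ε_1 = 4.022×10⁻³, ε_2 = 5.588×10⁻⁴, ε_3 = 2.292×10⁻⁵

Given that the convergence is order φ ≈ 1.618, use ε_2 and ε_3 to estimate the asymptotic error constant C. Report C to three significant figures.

C ≈ ε_3 / ε_2^1.618
  = 2.292×10⁻⁵ / (5.588×10⁻⁴)^1.618
  = 2.292×10⁻⁵ / 5.45834e-06 ≈ 4.1991

4.20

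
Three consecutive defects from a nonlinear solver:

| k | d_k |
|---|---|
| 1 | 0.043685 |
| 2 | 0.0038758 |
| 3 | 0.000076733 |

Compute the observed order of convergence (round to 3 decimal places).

1.619

p ≈ ln(d_3/d_2) / ln(d_2/d_1)
  = ln(0.000076733/0.0038758) / ln(0.0038758/0.043685)
  = ln(0.019798) / ln(0.0887215)
  = -3.922174 / -2.422253 ≈ 1.619226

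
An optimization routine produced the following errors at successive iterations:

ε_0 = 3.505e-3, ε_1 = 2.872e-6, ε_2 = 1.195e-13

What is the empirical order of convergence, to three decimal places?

2.391

p ≈ ln(ε_2/ε_1) / ln(ε_1/ε_0)
  = ln(1.195e-13/2.872e-6) / ln(2.872e-6/3.505e-3)
  = ln(4.16086e-08) / ln(0.000819401)
  = -16.994959 / -7.106937 ≈ 2.391320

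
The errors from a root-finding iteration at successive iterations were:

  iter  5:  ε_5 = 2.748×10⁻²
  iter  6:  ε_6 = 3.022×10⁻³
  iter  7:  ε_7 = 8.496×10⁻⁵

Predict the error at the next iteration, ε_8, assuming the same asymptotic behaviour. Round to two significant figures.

2.6e-7

First estimate the order: p ≈ ln(ε_7/ε_6) / ln(ε_6/ε_5) = ln(8.496×10⁻⁵/3.022×10⁻³)/ln(3.022×10⁻³/2.748×10⁻²) = ln(0.0281138)/ln(0.109971) ≈ 1.6179.
Then ε_8 ≈ ε_7·(ε_7/ε_6)^p = 8.496×10⁻⁵·(0.0281138)^1.6179 = 8.496×10⁻⁵·0.0030939 ≈ 2.629e-07.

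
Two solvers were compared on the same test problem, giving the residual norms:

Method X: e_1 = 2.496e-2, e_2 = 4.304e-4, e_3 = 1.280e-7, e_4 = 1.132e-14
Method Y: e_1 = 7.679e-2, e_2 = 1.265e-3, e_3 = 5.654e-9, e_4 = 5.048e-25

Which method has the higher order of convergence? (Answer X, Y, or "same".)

Method X: p ≈ ln(1.132e-14/1.280e-7)/ln(1.280e-7/4.304e-4) ≈ 2.00.
Method Y: p ≈ ln(5.048e-25/5.654e-9)/ln(5.654e-9/1.265e-3) ≈ 3.00.
Method Y has the higher order (≈3.0 vs ≈2.0).

Y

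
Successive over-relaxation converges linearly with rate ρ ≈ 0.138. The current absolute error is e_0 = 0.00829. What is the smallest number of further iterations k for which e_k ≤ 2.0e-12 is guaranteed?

After k steps, e_k ≈ 0.00829·0.138^k.
Need 0.138^k ≤ 2.0e-12/0.00829 = 2.41255e-10.
k ≥ ln(2.41255e-10)/ln(0.138) = -22.1452/-1.98050 = 11.182.
Smallest integer k = 12.

12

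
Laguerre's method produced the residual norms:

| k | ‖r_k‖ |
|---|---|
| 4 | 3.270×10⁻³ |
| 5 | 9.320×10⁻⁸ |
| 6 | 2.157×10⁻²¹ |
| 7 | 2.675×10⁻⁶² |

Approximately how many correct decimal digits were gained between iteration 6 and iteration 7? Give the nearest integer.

41

Digits gained ≈ log₁₀(‖r_6‖/‖r_7‖) = log₁₀(2.157×10⁻²¹/2.675×10⁻⁶²) = log₁₀(8.06355e+40) ≈ 40.907.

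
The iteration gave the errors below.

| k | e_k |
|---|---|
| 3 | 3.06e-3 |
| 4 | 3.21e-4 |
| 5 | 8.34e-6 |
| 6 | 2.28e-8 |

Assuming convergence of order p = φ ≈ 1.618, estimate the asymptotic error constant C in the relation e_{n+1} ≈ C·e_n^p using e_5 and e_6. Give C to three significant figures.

C ≈ e_6 / e_5^1.618
  = 2.28e-8 / (8.34e-6)^1.618
  = 2.28e-8 / 6.05964e-09 ≈ 3.7626

3.76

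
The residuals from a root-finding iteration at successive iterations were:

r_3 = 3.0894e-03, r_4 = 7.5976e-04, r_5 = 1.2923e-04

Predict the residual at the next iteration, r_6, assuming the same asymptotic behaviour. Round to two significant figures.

1.4e-5

First estimate the order: p ≈ ln(r_5/r_4) / ln(r_4/r_3) = ln(1.2923e-04/7.5976e-04)/ln(7.5976e-04/3.0894e-03) = ln(0.170093)/ln(0.245925) ≈ 1.2628.
Then r_6 ≈ r_5·(r_5/r_4)^p = 1.2923e-04·(0.170093)^1.2628 = 1.2923e-04·0.106785 ≈ 1.38e-05.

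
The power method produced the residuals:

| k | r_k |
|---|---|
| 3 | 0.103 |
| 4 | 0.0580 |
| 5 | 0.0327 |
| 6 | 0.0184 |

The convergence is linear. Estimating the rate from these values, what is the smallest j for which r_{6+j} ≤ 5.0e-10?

Rate ρ ≈ r_6/r_5 = 0.0184/0.0327 = 0.5627.
After j more steps, r_{6+j} ≈ 0.0184·ρ^j; need ρ^j ≤ 5.0e-10/0.0184 = 2.71739e-08.
j ≥ ln(2.71739e-08)/ln(0.5627) = -17.4210/-0.57501 = 30.297.
So 31 more iterations are needed.

31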